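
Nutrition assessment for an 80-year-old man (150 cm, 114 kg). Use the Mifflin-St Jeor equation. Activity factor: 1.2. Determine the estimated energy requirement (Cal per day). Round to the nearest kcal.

2019 Cal per day

Mifflin-St Jeor (male): BMR = 10(114) + 6.25(150) − 5(80) + 5 = 1140 + 937.5 − 400 + 5 = 1682.5 kcal/day.
TEE = BMR × activity factor = 1682.5 × 1.2 = 2019 kcal/day.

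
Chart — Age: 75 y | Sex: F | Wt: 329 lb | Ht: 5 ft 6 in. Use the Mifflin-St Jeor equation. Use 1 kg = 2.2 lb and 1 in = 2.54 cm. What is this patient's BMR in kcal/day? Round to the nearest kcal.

Convert to metric: weight = 329 ÷ 2.2 = 149.5455 kg; height = (5×12 + 6) × 2.54 = 66 × 2.54 = 167.64 cm.
Mifflin-St Jeor (female): BMR = 10(149.5455) + 6.25(167.64) − 5(75) − 161 = 1495.4545 + 1047.75 − 375 − 161 = 2007.2045 kcal/day.

2007 kcal/day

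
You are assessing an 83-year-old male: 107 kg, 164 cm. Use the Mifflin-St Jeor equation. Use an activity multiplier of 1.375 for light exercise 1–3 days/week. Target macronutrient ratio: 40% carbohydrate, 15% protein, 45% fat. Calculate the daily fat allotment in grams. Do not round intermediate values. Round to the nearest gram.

116 g/day

Mifflin-St Jeor (male): BMR = 10(107) + 6.25(164) − 5(83) + 5 = 1070 + 1025 − 415 + 5 = 1685 kcal/day.
TEE = 1685 × 1.375 = 2316.875 kcal/day.
Fat energy = 45% × 2316.875 = 1042.5938 kcal.
Fat = 1042.5938 ÷ 9 kcal/g = 115.8438 g.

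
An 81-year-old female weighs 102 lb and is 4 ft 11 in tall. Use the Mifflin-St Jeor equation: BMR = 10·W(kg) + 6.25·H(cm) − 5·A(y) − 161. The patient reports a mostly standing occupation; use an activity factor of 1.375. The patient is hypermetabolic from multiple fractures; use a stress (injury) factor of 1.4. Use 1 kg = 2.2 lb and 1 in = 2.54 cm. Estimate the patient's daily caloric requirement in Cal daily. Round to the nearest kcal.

1606 Cal daily

Convert to metric: weight = 102 ÷ 2.2 = 46.3636 kg; height = (4×12 + 11) × 2.54 = 59 × 2.54 = 149.86 cm.
Mifflin-St Jeor (female): BMR = 10(46.3636) + 6.25(149.86) − 5(81) − 161 = 463.6364 + 936.625 − 405 − 161 = 834.2614 kcal/day.
TEE = BMR × activity factor = 834.2614 × 1.375 = 1147.1094 kcal/day.
Apply stress factor: 1147.1094 × 1.4 = 1605.9531 kcal/day.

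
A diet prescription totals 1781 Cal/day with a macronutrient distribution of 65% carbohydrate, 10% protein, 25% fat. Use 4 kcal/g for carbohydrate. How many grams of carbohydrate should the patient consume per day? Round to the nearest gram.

Carbohydrate energy = 65% × 1781 = 1157.65 kcal.
At 4 kcal/g: 1157.65 ÷ 4 = 289.4125 g.

289 g/day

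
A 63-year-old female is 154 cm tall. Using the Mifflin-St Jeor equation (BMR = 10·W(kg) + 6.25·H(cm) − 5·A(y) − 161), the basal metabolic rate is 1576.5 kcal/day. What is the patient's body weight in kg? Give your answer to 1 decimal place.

109.0 kg

1576.5 = 10·W + 6.25(154) − 5(63) − 161
10·W = 1576.5 − 486.5 = 1090, so W = 109 kg.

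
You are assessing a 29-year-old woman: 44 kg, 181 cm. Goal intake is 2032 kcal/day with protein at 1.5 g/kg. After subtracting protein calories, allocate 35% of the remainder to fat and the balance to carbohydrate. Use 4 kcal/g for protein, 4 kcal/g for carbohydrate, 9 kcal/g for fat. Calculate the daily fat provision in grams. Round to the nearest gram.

69 g/day

Protein = 1.5 × 44 = 66 g → 66 × 4 = 264 kcal.
Non-protein calories = 2032 − 264 = 1768 kcal.
Fat: 35% × 1768 = 618.8 kcal; carbohydrate: 1149.2 kcal.
Fat: 618.8 kcal ÷ 9 kcal/g = 68.7556 g.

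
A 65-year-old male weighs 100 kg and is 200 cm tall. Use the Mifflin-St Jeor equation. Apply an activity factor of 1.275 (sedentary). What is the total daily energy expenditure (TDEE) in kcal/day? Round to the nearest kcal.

2461 kcal/day

Mifflin-St Jeor (male): BMR = 10(100) + 6.25(200) − 5(65) + 5 = 1000 + 1250 − 325 + 5 = 1930 kcal/day.
TEE = BMR × activity factor = 1930 × 1.275 = 2460.75 kcal/day.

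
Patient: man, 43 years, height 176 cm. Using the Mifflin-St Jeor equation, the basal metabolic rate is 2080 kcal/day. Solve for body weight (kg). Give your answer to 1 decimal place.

2080 = 10·W + 6.25(176) − 5(43) + 5
10·W = 2080 − 890 = 1190, so W = 119 kg.

119.0 kg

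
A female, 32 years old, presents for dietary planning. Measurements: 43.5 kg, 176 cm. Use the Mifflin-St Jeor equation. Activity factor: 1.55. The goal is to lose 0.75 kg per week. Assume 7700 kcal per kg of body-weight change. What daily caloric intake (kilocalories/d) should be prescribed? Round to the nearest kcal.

Mifflin-St Jeor (female): BMR = 10(43.5) + 6.25(176) − 5(32) − 161 = 435 + 1100 − 160 − 161 = 1214 kcal/day.
TEE = 1214 × 1.55 = 1881.7 kcal/day.
Required daily deficit = 0.75 × 7700 ÷ 7 = 825 kcal/day.
Target intake = 1881.7 − 825 = 1056.7 kcal/day.

1057 kilocalories/d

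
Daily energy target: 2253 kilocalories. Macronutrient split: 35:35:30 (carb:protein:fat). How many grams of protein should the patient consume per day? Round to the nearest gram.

Protein energy = 35% × 2253 = 788.55 kcal.
At 4 kcal/g: 788.55 ÷ 4 = 197.1375 g.

197 g/day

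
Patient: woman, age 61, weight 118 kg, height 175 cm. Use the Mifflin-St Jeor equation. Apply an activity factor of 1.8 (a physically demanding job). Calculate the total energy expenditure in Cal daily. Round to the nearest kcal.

Mifflin-St Jeor (female): BMR = 10(118) + 6.25(175) − 5(61) − 161 = 1180 + 1093.75 − 305 − 161 = 1807.75 kcal/day.
TEE = BMR × activity factor = 1807.75 × 1.8 = 3253.95 kcal/day.

3254 Cal daily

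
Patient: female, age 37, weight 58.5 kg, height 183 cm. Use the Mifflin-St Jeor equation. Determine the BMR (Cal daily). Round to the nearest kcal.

1383 Cal daily

Mifflin-St Jeor (female): BMR = 10(58.5) + 6.25(183) − 5(37) − 161 = 585 + 1143.75 − 185 − 161 = 1382.75 kcal/day.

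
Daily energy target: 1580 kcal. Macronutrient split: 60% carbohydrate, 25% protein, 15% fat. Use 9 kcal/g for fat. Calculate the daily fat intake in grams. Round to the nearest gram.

Fat energy = 15% × 1580 = 237 kcal.
At 9 kcal/g: 237 ÷ 9 = 26.3333 g.

26 g/day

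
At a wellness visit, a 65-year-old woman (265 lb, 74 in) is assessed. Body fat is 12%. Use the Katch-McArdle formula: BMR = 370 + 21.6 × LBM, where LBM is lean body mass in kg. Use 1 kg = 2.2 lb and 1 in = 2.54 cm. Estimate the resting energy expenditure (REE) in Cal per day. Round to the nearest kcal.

Convert to metric: weight = 265 ÷ 2.2 = 120.4545 kg; height = 74 × 2.54 = 187.96 cm.
LBM = 120.4545 × (1 − 0.12) = 106 kg. Katch-McArdle: BMR = 370 + 21.6 × 106 = 2659.6 kcal/day.

2660 Cal per day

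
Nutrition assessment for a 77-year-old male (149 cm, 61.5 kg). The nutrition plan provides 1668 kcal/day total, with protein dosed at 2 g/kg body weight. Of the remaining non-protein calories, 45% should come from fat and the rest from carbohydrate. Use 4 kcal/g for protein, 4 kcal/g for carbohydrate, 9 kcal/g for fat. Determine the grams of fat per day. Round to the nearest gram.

59 g/day

Protein = 2 × 61.5 = 123 g → 123 × 4 = 492 kcal.
Non-protein calories = 1668 − 492 = 1176 kcal.
Fat: 45% × 1176 = 529.2 kcal; carbohydrate: 646.8 kcal.
Fat: 529.2 kcal ÷ 9 kcal/g = 58.8 g.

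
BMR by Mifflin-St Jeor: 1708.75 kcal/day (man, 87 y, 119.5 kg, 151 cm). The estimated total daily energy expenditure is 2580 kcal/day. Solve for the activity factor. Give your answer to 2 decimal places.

1.51

Activity factor = TEE ÷ BMR = 2580 ÷ 1708.75 = 1.51.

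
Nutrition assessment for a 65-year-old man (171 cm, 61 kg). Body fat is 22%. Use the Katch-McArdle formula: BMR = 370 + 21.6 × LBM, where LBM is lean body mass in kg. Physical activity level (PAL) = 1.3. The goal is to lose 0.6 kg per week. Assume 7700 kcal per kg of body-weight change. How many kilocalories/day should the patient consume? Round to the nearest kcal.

1157 kilocalories/day

LBM = 61 × (1 − 0.22) = 47.58 kg. Katch-McArdle: BMR = 370 + 21.6 × 47.58 = 1397.728 kcal/day.
TEE = 1397.728 × 1.3 = 1817.0464 kcal/day.
Required daily deficit = 0.6 × 7700 ÷ 7 = 660 kcal/day.
Target intake = 1817.0464 − 660 = 1157.0464 kcal/day.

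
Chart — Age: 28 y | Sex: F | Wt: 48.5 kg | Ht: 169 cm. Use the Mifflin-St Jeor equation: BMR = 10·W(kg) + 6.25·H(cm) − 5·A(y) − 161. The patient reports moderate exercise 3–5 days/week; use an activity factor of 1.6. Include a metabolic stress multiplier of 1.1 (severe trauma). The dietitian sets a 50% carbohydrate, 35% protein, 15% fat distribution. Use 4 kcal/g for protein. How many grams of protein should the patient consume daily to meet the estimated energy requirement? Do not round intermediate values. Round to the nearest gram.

191 g/day

Mifflin-St Jeor (female): BMR = 10(48.5) + 6.25(169) − 5(28) − 161 = 485 + 1056.25 − 140 − 161 = 1240.25 kcal/day.
TEE = 1240.25 × 1.6 = 1984.4 kcal/day.
With stress factor 1.1: 1984.4 × 1.1 = 2182.84 kcal/day.
Protein energy = 35% × 2182.84 = 763.994 kcal.
Protein = 763.994 ÷ 4 kcal/g = 190.9985 g.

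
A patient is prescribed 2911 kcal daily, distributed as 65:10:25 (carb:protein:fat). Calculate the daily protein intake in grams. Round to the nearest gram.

73 g/day

Protein energy = 10% × 2911 = 291.1 kcal.
At 4 kcal/g: 291.1 ÷ 4 = 72.775 g.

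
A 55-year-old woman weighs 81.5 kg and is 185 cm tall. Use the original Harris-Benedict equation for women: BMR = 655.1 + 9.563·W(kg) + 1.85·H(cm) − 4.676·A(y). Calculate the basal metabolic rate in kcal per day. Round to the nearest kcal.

Harris-Benedict: BMR = 655.1 + 9.563(81.5) + 1.85(185) − 4.676(55) = 1519.5545 kcal/day.

1520 kcal per day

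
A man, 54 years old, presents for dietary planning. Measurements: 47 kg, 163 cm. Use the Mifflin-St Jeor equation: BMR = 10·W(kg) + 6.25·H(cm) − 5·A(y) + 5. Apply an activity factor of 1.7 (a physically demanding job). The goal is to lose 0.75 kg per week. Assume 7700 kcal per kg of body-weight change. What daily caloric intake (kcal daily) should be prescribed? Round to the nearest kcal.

1255 kcal daily

Mifflin-St Jeor (male): BMR = 10(47) + 6.25(163) − 5(54) + 5 = 470 + 1018.75 − 270 + 5 = 1223.75 kcal/day.
TEE = 1223.75 × 1.7 = 2080.375 kcal/day.
Required daily deficit = 0.75 × 7700 ÷ 7 = 825 kcal/day.
Target intake = 2080.375 − 825 = 1255.375 kcal/day.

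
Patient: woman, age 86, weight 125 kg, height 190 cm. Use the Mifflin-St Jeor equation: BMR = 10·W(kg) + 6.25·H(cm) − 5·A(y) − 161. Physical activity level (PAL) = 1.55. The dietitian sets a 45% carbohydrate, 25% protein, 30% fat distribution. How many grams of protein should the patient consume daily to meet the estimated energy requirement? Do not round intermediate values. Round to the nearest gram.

Mifflin-St Jeor (female): BMR = 10(125) + 6.25(190) − 5(86) − 161 = 1250 + 1187.5 − 430 − 161 = 1846.5 kcal/day.
TEE = 1846.5 × 1.55 = 2862.075 kcal/day.
Protein energy = 25% × 2862.075 = 715.5188 kcal.
Protein = 715.5188 ÷ 4 kcal/g = 178.8797 g.

179 g/day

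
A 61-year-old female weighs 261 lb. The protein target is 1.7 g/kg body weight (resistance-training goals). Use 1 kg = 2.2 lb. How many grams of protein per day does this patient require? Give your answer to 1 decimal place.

201.7 g/day

Weight in kg = 261 ÷ 2.2 = 118.6364 kg.
Protein = 1.7 g/kg × 118.6364 kg = 201.6818 g/day.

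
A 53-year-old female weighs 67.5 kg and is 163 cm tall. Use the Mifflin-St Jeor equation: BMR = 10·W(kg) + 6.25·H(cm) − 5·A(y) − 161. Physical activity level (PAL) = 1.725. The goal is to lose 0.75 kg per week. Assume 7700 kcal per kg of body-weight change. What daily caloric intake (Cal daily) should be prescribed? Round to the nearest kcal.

1362 Cal daily

Mifflin-St Jeor (female): BMR = 10(67.5) + 6.25(163) − 5(53) − 161 = 675 + 1018.75 − 265 − 161 = 1267.75 kcal/day.
TEE = 1267.75 × 1.725 = 2186.8688 kcal/day.
Required daily deficit = 0.75 × 7700 ÷ 7 = 825 kcal/day.
Target intake = 2186.8688 − 825 = 1361.8688 kcal/day.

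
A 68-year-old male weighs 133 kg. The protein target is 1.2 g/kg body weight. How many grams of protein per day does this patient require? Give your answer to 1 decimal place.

Protein = 1.2 g/kg × 133 kg = 159.6 g/day.

159.6 g/day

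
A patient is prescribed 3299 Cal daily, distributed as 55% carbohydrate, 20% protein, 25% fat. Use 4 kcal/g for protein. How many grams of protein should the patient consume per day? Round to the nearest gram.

Protein energy = 20% × 3299 = 659.8 kcal.
At 4 kcal/g: 659.8 ÷ 4 = 164.95 g.

165 g/day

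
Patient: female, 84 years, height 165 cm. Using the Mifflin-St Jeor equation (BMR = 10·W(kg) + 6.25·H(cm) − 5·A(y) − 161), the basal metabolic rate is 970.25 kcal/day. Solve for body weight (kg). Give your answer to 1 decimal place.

970.25 = 10·W + 6.25(165) − 5(84) − 161
10·W = 970.25 − 450.25 = 520, so W = 52 kg.

52.0 kg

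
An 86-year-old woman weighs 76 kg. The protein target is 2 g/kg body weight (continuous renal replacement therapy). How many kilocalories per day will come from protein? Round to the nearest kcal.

Protein = 2 g/kg × 76 kg = 152 g/day.
Protein energy = 152 g × 4 kcal/g = 608 kcal/day.

608 kcal/day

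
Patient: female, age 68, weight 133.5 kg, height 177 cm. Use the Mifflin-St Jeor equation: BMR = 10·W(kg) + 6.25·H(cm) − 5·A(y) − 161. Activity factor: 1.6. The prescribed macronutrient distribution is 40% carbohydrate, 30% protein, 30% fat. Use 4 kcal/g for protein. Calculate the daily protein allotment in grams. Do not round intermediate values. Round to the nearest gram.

Mifflin-St Jeor (female): BMR = 10(133.5) + 6.25(177) − 5(68) − 161 = 1335 + 1106.25 − 340 − 161 = 1940.25 kcal/day.
TEE = 1940.25 × 1.6 = 3104.4 kcal/day.
Protein energy = 30% × 3104.4 = 931.32 kcal.
Protein = 931.32 ÷ 4 kcal/g = 232.83 g.

233 g/day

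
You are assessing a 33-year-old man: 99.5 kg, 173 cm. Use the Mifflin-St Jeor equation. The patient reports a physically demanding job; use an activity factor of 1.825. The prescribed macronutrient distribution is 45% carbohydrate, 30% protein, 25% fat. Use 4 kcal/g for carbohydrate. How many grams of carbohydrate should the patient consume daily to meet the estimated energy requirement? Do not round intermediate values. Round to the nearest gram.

393 g/day

Mifflin-St Jeor (male): BMR = 10(99.5) + 6.25(173) − 5(33) + 5 = 995 + 1081.25 − 165 + 5 = 1916.25 kcal/day.
TEE = 1916.25 × 1.825 = 3497.1563 kcal/day.
Carbohydrate energy = 45% × 3497.1563 = 1573.7203 kcal.
Carbohydrate = 1573.7203 ÷ 4 kcal/g = 393.4301 g.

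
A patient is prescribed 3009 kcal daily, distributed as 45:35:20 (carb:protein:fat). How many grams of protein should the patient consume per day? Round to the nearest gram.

Protein energy = 35% × 3009 = 1053.15 kcal.
At 4 kcal/g: 1053.15 ÷ 4 = 263.2875 g.

263 g/day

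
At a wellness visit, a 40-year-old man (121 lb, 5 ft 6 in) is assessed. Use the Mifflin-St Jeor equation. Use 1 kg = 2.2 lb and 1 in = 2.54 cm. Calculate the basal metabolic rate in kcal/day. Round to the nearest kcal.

1403 kcal/day

Convert to metric: weight = 121 ÷ 2.2 = 55 kg; height = (5×12 + 6) × 2.54 = 66 × 2.54 = 167.64 cm.
Mifflin-St Jeor (male): BMR = 10(55) + 6.25(167.64) − 5(40) + 5 = 550 + 1047.75 − 200 + 5 = 1402.75 kcal/day.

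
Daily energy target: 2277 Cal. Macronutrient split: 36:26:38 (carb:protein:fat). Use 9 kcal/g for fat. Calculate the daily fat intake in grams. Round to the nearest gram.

96 g/day

Fat energy = 38% × 2277 = 865.26 kcal.
At 9 kcal/g: 865.26 ÷ 9 = 96.14 g.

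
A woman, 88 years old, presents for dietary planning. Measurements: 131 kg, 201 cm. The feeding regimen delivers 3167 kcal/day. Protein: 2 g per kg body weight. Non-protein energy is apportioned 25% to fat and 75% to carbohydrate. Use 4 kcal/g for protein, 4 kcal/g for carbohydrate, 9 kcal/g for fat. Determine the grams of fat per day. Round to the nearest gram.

Protein = 2 × 131 = 262 g → 262 × 4 = 1048 kcal.
Non-protein calories = 3167 − 1048 = 2119 kcal.
Fat: 25% × 2119 = 529.75 kcal; carbohydrate: 1589.25 kcal.
Fat: 529.75 kcal ÷ 9 kcal/g = 58.8611 g.

59 g/day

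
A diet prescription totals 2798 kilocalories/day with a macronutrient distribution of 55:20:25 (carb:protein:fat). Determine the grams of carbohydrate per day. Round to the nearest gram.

385 g/day

Carbohydrate energy = 55% × 2798 = 1538.9 kcal.
At 4 kcal/g: 1538.9 ÷ 4 = 384.725 g.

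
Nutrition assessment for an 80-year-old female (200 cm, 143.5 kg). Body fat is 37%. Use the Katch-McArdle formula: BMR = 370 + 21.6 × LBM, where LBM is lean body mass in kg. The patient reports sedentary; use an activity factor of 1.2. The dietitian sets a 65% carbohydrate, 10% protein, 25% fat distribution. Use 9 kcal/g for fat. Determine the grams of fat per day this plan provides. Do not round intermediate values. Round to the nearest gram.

LBM = 143.5 × (1 − 0.37) = 90.405 kg. Katch-McArdle: BMR = 370 + 21.6 × 90.405 = 2322.748 kcal/day.
TEE = 2322.748 × 1.2 = 2787.2976 kcal/day.
Fat energy = 25% × 2787.2976 = 696.8244 kcal.
Fat = 696.8244 ÷ 9 kcal/g = 77.4249 g.

77 g/day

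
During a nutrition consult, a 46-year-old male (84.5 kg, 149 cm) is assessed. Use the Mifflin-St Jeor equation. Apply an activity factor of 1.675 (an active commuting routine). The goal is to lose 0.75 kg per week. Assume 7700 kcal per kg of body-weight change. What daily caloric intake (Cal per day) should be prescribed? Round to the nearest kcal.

1773 Cal per day

Mifflin-St Jeor (male): BMR = 10(84.5) + 6.25(149) − 5(46) + 5 = 845 + 931.25 − 230 + 5 = 1551.25 kcal/day.
TEE = 1551.25 × 1.675 = 2598.3438 kcal/day.
Required daily deficit = 0.75 × 7700 ÷ 7 = 825 kcal/day.
Target intake = 2598.3438 − 825 = 1773.3438 kcal/day.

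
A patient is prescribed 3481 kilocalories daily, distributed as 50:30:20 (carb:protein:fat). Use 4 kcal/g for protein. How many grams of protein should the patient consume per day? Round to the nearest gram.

261 g/day

Protein energy = 30% × 3481 = 1044.3 kcal.
At 4 kcal/g: 1044.3 ÷ 4 = 261.075 g.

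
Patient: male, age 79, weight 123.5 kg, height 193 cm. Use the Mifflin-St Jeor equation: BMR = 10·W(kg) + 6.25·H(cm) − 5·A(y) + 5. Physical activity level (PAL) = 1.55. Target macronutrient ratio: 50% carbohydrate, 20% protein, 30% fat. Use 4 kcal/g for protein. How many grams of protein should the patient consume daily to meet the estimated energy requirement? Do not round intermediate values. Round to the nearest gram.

159 g/day

Mifflin-St Jeor (male): BMR = 10(123.5) + 6.25(193) − 5(79) + 5 = 1235 + 1206.25 − 395 + 5 = 2051.25 kcal/day.
TEE = 2051.25 × 1.55 = 3179.4375 kcal/day.
Protein energy = 20% × 3179.4375 = 635.8875 kcal.
Protein = 635.8875 ÷ 4 kcal/g = 158.9719 g.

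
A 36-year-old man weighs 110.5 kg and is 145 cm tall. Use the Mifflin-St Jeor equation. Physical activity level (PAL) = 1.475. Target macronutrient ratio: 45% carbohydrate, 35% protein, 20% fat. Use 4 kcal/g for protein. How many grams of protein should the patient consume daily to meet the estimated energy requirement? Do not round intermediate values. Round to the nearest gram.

237 g/day

Mifflin-St Jeor (male): BMR = 10(110.5) + 6.25(145) − 5(36) + 5 = 1105 + 906.25 − 180 + 5 = 1836.25 kcal/day.
TEE = 1836.25 × 1.475 = 2708.4688 kcal/day.
Protein energy = 35% × 2708.4688 = 947.9641 kcal.
Protein = 947.9641 ÷ 4 kcal/g = 236.991 g.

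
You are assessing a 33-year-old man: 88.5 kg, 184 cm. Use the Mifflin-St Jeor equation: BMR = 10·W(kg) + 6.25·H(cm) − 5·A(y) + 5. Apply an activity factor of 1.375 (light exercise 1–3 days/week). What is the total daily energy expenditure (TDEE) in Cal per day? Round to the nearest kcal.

Mifflin-St Jeor (male): BMR = 10(88.5) + 6.25(184) − 5(33) + 5 = 885 + 1150 − 165 + 5 = 1875 kcal/day.
TEE = BMR × activity factor = 1875 × 1.375 = 2578.125 kcal/day.

2578 Cal per day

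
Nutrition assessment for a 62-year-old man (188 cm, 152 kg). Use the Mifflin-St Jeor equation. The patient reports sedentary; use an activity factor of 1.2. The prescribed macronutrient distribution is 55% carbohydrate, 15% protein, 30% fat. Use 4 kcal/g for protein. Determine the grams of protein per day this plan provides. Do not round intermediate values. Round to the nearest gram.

108 g/day

Mifflin-St Jeor (male): BMR = 10(152) + 6.25(188) − 5(62) + 5 = 1520 + 1175 − 310 + 5 = 2390 kcal/day.
TEE = 2390 × 1.2 = 2868 kcal/day.
Protein energy = 15% × 2868 = 430.2 kcal.
Protein = 430.2 ÷ 4 kcal/g = 107.55 g.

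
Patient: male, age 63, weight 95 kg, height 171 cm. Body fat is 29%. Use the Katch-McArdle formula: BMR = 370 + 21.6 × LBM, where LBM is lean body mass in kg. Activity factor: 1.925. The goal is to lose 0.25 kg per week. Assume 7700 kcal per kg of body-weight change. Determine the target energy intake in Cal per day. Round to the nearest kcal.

3242 Cal per day

LBM = 95 × (1 − 0.29) = 67.45 kg. Katch-McArdle: BMR = 370 + 21.6 × 67.45 = 1826.92 kcal/day.
TEE = 1826.92 × 1.925 = 3516.821 kcal/day.
Required daily deficit = 0.25 × 7700 ÷ 7 = 275 kcal/day.
Target intake = 3516.821 − 275 = 3241.821 kcal/day.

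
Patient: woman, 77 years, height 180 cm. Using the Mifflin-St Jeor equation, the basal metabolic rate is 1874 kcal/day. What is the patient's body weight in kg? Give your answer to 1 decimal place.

1874 = 10·W + 6.25(180) − 5(77) − 161
10·W = 1874 − 579 = 1295, so W = 129.5 kg.

129.5 kg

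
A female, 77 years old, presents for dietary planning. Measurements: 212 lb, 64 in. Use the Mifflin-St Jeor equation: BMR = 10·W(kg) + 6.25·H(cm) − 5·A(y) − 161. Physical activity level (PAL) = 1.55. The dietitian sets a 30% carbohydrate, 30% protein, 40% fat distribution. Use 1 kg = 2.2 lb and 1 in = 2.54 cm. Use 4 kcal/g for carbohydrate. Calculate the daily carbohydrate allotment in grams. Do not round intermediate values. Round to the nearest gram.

Convert to metric: weight = 212 ÷ 2.2 = 96.3636 kg; height = 64 × 2.54 = 162.56 cm.
Mifflin-St Jeor (female): BMR = 10(96.3636) + 6.25(162.56) − 5(77) − 161 = 963.6364 + 1016 − 385 − 161 = 1433.6364 kcal/day.
TEE = 1433.6364 × 1.55 = 2222.1364 kcal/day.
Carbohydrate energy = 30% × 2222.1364 = 666.6409 kcal.
Carbohydrate = 666.6409 ÷ 4 kcal/g = 166.6602 g.

167 g/day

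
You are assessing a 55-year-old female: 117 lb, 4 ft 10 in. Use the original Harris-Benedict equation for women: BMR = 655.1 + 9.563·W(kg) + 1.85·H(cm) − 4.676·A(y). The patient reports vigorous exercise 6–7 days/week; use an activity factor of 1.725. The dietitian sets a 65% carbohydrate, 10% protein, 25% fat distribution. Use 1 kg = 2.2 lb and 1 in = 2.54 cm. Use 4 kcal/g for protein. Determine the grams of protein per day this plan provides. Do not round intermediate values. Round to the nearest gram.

Convert to metric: weight = 117 ÷ 2.2 = 53.1818 kg; height = (4×12 + 10) × 2.54 = 58 × 2.54 = 147.32 cm.
Harris-Benedict: BMR = 655.1 + 9.563(53.1818) + 1.85(147.32) − 4.676(55) = 1179.0397 kcal/day.
TEE = 1179.0397 × 1.725 = 2033.8435 kcal/day.
Protein energy = 10% × 2033.8435 = 203.3844 kcal.
Protein = 203.3844 ÷ 4 kcal/g = 50.8461 g.

51 g/day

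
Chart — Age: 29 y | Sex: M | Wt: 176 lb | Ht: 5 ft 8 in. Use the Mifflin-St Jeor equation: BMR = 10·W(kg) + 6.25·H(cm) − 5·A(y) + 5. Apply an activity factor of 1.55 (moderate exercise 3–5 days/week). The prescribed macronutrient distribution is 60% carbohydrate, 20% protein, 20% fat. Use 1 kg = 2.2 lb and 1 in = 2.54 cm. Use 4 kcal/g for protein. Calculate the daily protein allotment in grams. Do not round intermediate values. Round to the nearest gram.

135 g/day

Convert to metric: weight = 176 ÷ 2.2 = 80 kg; height = (5×12 + 8) × 2.54 = 68 × 2.54 = 172.72 cm.
Mifflin-St Jeor (male): BMR = 10(80) + 6.25(172.72) − 5(29) + 5 = 800 + 1079.5 − 145 + 5 = 1739.5 kcal/day.
TEE = 1739.5 × 1.55 = 2696.225 kcal/day.
Protein energy = 20% × 2696.225 = 539.245 kcal.
Protein = 539.245 ÷ 4 kcal/g = 134.8113 g.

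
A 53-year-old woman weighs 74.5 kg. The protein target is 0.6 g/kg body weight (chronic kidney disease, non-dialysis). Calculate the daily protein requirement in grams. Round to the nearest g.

45 g/day

Protein = 0.6 g/kg × 74.5 kg = 44.7 g/day.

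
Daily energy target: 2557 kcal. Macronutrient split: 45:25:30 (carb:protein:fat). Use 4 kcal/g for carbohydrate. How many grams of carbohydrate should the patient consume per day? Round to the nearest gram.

Carbohydrate energy = 45% × 2557 = 1150.65 kcal.
At 4 kcal/g: 1150.65 ÷ 4 = 287.6625 g.

288 g/day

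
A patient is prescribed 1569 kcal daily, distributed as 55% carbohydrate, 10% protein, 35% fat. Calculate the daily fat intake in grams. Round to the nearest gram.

61 g/day

Fat energy = 35% × 1569 = 549.15 kcal.
At 9 kcal/g: 549.15 ÷ 9 = 61.0167 g.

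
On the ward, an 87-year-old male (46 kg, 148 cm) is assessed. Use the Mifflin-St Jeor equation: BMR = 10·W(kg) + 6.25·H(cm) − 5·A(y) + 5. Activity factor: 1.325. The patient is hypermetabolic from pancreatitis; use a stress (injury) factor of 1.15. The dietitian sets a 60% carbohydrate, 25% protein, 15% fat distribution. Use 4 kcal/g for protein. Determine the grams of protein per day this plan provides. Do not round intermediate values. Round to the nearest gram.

91 g/day

Mifflin-St Jeor (male): BMR = 10(46) + 6.25(148) − 5(87) + 5 = 460 + 925 − 435 + 5 = 955 kcal/day.
TEE = 955 × 1.325 = 1265.375 kcal/day.
With stress factor 1.15: 1265.375 × 1.15 = 1455.1813 kcal/day.
Protein energy = 25% × 1455.1813 = 363.7953 kcal.
Protein = 363.7953 ÷ 4 kcal/g = 90.9488 g.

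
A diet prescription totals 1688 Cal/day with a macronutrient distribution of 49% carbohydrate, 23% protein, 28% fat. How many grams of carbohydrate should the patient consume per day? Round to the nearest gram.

Carbohydrate energy = 49% × 1688 = 827.12 kcal.
At 4 kcal/g: 827.12 ÷ 4 = 206.78 g.

207 g/day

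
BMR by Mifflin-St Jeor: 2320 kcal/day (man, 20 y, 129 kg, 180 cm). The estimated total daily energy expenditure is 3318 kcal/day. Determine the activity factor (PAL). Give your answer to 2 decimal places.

1.43

Activity factor = TEE ÷ BMR = 3318 ÷ 2320 = 1.43.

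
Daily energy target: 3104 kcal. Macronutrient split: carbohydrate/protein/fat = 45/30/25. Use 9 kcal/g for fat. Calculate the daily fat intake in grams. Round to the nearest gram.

86 g/day

Fat energy = 25% × 3104 = 776 kcal.
At 9 kcal/g: 776 ÷ 9 = 86.2222 g.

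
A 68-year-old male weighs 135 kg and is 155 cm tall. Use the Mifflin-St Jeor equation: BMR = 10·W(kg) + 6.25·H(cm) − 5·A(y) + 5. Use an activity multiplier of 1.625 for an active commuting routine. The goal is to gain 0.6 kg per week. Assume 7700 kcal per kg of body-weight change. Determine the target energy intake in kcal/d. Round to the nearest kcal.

3884 kcal/d

Mifflin-St Jeor (male): BMR = 10(135) + 6.25(155) − 5(68) + 5 = 1350 + 968.75 − 340 + 5 = 1983.75 kcal/day.
TEE = 1983.75 × 1.625 = 3223.5938 kcal/day.
Required daily surplus = 0.6 × 7700 ÷ 7 = 660 kcal/day.
Target intake = 3223.5938 + 660 = 3883.5938 kcal/day.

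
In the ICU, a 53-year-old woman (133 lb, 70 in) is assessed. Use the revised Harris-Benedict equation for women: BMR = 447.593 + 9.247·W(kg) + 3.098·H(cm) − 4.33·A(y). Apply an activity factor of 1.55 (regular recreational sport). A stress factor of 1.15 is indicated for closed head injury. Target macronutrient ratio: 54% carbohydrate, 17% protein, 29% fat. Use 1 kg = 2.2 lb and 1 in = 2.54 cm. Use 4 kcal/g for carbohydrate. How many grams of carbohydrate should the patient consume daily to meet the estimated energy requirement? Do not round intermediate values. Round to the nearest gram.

320 g/day

Convert to metric: weight = 133 ÷ 2.2 = 60.4545 kg; height = 70 × 2.54 = 177.8 cm.
Harris-Benedict: BMR = 447.593 + 9.247(60.4545) + 3.098(177.8) − 4.33(53) = 1327.9506 kcal/day.
TEE = 1327.9506 × 1.55 = 2058.3234 kcal/day.
With stress factor 1.15: 2058.3234 × 1.15 = 2367.0719 kcal/day.
Carbohydrate energy = 54% × 2367.0719 = 1278.2188 kcal.
Carbohydrate = 1278.2188 ÷ 4 kcal/g = 319.5547 g.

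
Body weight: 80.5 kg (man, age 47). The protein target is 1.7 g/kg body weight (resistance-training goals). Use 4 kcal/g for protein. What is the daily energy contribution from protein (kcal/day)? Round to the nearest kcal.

547 kcal/day

Protein = 1.7 g/kg × 80.5 kg = 136.85 g/day.
Protein energy = 136.85 g × 4 kcal/g = 547.4 kcal/day.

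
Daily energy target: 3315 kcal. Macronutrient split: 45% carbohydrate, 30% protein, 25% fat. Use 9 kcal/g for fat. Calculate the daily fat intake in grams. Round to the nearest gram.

Fat energy = 25% × 3315 = 828.75 kcal.
At 9 kcal/g: 828.75 ÷ 9 = 92.0833 g.

92 g/day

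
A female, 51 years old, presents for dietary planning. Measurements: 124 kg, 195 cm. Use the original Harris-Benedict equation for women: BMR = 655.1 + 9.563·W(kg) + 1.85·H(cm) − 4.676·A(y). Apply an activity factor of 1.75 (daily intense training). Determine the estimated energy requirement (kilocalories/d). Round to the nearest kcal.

Harris-Benedict: BMR = 655.1 + 9.563(124) + 1.85(195) − 4.676(51) = 1963.186 kcal/day.
TEE = BMR × activity factor = 1963.186 × 1.75 = 3435.5755 kcal/day.

3436 kilocalories/d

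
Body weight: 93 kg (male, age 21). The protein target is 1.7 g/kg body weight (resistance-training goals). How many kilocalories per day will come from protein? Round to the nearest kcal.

Protein = 1.7 g/kg × 93 kg = 158.1 g/day.
Protein energy = 158.1 g × 4 kcal/g = 632.4 kcal/day.

632 kcal/day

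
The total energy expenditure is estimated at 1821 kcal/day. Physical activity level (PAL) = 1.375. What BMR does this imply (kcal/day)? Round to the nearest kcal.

1324 kcal/day

BMR = TEE ÷ activity factor = 1821 ÷ 1.375 = 1324.3636 kcal/day.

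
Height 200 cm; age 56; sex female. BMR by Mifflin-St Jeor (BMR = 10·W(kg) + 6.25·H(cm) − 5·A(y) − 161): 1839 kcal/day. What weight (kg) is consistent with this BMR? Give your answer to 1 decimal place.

1839 = 10·W + 6.25(200) − 5(56) − 161
10·W = 1839 − 809 = 1030, so W = 103 kg.

103.0 kg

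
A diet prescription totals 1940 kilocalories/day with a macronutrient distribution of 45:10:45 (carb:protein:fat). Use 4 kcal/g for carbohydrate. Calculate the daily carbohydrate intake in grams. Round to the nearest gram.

Carbohydrate energy = 45% × 1940 = 873 kcal.
At 4 kcal/g: 873 ÷ 4 = 218.25 g.

218 g/day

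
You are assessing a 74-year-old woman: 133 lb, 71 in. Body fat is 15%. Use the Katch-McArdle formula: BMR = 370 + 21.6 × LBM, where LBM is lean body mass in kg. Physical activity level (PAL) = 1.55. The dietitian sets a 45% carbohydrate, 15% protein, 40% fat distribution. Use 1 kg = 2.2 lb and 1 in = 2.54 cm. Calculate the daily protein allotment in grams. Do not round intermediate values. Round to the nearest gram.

86 g/day

Convert to metric: weight = 133 ÷ 2.2 = 60.4545 kg; height = 71 × 2.54 = 180.34 cm.
LBM = 60.4545 × (1 − 0.15) = 51.3864 kg. Katch-McArdle: BMR = 370 + 21.6 × 51.3864 = 1479.9455 kcal/day.
TEE = 1479.9455 × 1.55 = 2293.9155 kcal/day.
Protein energy = 15% × 2293.9155 = 344.0873 kcal.
Protein = 344.0873 ÷ 4 kcal/g = 86.0218 g.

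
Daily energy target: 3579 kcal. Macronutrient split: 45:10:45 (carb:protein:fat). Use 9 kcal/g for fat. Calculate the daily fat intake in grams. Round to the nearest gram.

Fat energy = 45% × 3579 = 1610.55 kcal.
At 9 kcal/g: 1610.55 ÷ 9 = 178.95 g.

179 g/day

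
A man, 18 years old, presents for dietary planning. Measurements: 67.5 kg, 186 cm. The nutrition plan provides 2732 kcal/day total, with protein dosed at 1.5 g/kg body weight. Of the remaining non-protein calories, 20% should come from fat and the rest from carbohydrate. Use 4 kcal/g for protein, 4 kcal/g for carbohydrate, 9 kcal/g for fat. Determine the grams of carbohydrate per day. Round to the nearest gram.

465 g/day

Protein = 1.5 × 67.5 = 101.25 g → 101.25 × 4 = 405 kcal.
Non-protein calories = 2732 − 405 = 2327 kcal.
Fat: 20% × 2327 = 465.4 kcal; carbohydrate: 1861.6 kcal.
Carbohydrate: 1861.6 kcal ÷ 4 kcal/g = 465.4 g.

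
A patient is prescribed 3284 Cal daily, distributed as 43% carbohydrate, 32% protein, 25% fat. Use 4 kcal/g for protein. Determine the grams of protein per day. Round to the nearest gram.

263 g/day

Protein energy = 32% × 3284 = 1050.88 kcal.
At 4 kcal/g: 1050.88 ÷ 4 = 262.72 g.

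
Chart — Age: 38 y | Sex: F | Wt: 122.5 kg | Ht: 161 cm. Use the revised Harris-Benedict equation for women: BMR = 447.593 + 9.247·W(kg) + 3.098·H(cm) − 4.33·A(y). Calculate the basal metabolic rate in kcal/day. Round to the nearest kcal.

1915 kcal/day

Harris-Benedict: BMR = 447.593 + 9.247(122.5) + 3.098(161) − 4.33(38) = 1914.5885 kcal/day.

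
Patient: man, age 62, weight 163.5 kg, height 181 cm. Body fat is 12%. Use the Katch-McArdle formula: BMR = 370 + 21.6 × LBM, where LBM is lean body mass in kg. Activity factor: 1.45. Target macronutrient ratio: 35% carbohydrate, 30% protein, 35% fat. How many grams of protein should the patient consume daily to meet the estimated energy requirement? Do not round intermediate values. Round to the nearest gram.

378 g/day

LBM = 163.5 × (1 − 0.12) = 143.88 kg. Katch-McArdle: BMR = 370 + 21.6 × 143.88 = 3477.808 kcal/day.
TEE = 3477.808 × 1.45 = 5042.8216 kcal/day.
Protein energy = 30% × 5042.8216 = 1512.8465 kcal.
Protein = 1512.8465 ÷ 4 kcal/g = 378.2116 g.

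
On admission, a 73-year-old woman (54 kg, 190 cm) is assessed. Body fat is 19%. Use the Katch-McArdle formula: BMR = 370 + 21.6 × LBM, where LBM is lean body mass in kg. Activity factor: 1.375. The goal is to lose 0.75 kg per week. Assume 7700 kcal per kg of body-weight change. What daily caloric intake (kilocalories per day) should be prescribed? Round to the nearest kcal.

983 kilocalories per day

LBM = 54 × (1 − 0.19) = 43.74 kg. Katch-McArdle: BMR = 370 + 21.6 × 43.74 = 1314.784 kcal/day.
TEE = 1314.784 × 1.375 = 1807.828 kcal/day.
Required daily deficit = 0.75 × 7700 ÷ 7 = 825 kcal/day.
Target intake = 1807.828 − 825 = 982.828 kcal/day.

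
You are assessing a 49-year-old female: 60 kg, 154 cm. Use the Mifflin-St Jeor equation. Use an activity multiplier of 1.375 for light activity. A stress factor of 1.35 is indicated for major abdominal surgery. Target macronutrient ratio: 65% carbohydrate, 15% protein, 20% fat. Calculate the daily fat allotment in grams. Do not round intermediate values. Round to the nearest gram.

48 g/day

Mifflin-St Jeor (female): BMR = 10(60) + 6.25(154) − 5(49) − 161 = 600 + 962.5 − 245 − 161 = 1156.5 kcal/day.
TEE = 1156.5 × 1.375 = 1590.1875 kcal/day.
With stress factor 1.35: 1590.1875 × 1.35 = 2146.7531 kcal/day.
Fat energy = 20% × 2146.7531 = 429.3506 kcal.
Fat = 429.3506 ÷ 9 kcal/g = 47.7056 g.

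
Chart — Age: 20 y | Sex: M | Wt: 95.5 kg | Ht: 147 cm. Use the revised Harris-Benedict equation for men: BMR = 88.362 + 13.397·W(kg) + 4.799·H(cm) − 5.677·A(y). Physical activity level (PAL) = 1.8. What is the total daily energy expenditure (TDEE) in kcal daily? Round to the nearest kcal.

Harris-Benedict: BMR = 88.362 + 13.397(95.5) + 4.799(147) − 5.677(20) = 1959.6885 kcal/day.
TEE = BMR × activity factor = 1959.6885 × 1.8 = 3527.4393 kcal/day.

3527 kcal daily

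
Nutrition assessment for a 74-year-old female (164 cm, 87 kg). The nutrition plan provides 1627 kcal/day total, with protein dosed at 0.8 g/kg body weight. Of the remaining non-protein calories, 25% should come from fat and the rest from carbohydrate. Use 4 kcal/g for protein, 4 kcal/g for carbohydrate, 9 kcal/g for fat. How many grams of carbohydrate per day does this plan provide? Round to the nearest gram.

Protein = 0.8 × 87 = 69.6 g → 69.6 × 4 = 278.4 kcal.
Non-protein calories = 1627 − 278.4 = 1348.6 kcal.
Fat: 25% × 1348.6 = 337.15 kcal; carbohydrate: 1011.45 kcal.
Carbohydrate: 1011.45 kcal ÷ 4 kcal/g = 252.8625 g.

253 g/day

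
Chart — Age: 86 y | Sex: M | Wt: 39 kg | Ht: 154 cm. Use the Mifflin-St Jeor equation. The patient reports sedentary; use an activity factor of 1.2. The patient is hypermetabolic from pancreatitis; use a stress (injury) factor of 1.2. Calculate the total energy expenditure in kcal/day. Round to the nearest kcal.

Mifflin-St Jeor (male): BMR = 10(39) + 6.25(154) − 5(86) + 5 = 390 + 962.5 − 430 + 5 = 927.5 kcal/day.
TEE = BMR × activity factor = 927.5 × 1.2 = 1113 kcal/day.
Apply stress factor: 1113 × 1.2 = 1335.6 kcal/day.

1336 kcal/day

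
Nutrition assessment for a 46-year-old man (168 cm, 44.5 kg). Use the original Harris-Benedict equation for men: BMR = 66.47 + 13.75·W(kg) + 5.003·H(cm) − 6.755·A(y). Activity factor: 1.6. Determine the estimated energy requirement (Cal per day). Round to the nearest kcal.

Harris-Benedict: BMR = 66.47 + 13.75(44.5) + 5.003(168) − 6.755(46) = 1208.119 kcal/day.
TEE = BMR × activity factor = 1208.119 × 1.6 = 1932.9904 kcal/day.

1933 Cal per day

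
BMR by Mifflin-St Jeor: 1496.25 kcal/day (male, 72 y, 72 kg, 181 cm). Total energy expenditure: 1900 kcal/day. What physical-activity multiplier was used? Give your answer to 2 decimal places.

Activity factor = TEE ÷ BMR = 1900 ÷ 1496.25 = 1.27.

1.27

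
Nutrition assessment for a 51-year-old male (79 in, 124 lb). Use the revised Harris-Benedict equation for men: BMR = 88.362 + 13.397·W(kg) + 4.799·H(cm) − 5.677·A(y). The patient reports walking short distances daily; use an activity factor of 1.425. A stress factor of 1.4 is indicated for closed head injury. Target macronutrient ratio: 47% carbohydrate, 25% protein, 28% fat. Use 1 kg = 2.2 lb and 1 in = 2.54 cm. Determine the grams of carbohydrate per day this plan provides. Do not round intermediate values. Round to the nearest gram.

Convert to metric: weight = 124 ÷ 2.2 = 56.3636 kg; height = 79 × 2.54 = 200.66 cm.
Harris-Benedict: BMR = 88.362 + 13.397(56.3636) + 4.799(200.66) − 5.677(51) = 1516.906 kcal/day.
TEE = 1516.906 × 1.425 = 2161.591 kcal/day.
With stress factor 1.4: 2161.591 × 1.4 = 3026.2274 kcal/day.
Carbohydrate energy = 47% × 3026.2274 = 1422.3269 kcal.
Carbohydrate = 1422.3269 ÷ 4 kcal/g = 355.5817 g.

356 g/day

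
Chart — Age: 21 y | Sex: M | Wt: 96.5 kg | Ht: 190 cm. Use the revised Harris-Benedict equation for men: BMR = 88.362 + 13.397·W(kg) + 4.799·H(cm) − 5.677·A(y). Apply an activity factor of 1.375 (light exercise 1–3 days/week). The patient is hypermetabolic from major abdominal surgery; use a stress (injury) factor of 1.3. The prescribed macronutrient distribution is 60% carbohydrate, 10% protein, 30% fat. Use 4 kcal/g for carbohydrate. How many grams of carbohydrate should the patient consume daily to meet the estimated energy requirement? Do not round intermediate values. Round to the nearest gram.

Harris-Benedict: BMR = 88.362 + 13.397(96.5) + 4.799(190) − 5.677(21) = 2173.7655 kcal/day.
TEE = 2173.7655 × 1.375 = 2988.9276 kcal/day.
With stress factor 1.3: 2988.9276 × 1.3 = 3885.6058 kcal/day.
Carbohydrate energy = 60% × 3885.6058 = 2331.3635 kcal.
Carbohydrate = 2331.3635 ÷ 4 kcal/g = 582.8409 g.

583 g/day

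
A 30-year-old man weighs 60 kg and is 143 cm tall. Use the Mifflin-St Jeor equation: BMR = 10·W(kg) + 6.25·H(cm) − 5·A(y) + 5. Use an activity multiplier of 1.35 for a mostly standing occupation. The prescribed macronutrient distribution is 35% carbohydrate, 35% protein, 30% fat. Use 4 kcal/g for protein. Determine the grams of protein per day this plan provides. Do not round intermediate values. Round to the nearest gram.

Mifflin-St Jeor (male): BMR = 10(60) + 6.25(143) − 5(30) + 5 = 600 + 893.75 − 150 + 5 = 1348.75 kcal/day.
TEE = 1348.75 × 1.35 = 1820.8125 kcal/day.
Protein energy = 35% × 1820.8125 = 637.2844 kcal.
Protein = 637.2844 ÷ 4 kcal/g = 159.3211 g.

159 g/day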